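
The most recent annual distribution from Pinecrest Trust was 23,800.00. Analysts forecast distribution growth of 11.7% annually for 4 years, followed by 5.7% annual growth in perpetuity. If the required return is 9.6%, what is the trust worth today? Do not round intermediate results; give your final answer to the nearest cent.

795766.02

D_1 = 26584.60000
D_2 = 29694.99820
D_3 = 33169.31299
D_4 = 37050.12261
Terminal value at year 4: TV = D_4×(1+g_2)/(r−g_2) = 39161.97960/0.039 = 1004153.32302
P_0 = D_1/(1+r)^1 + D_2/(1+r)^2 + D_3/(1+r)^3 + D_4/(1+r)^4 + TV/(1+r)^4
    = 24256.02190 + 24720.78144 + 25194.44605 + 25677.18635 + 695917.58896 = 795766.02470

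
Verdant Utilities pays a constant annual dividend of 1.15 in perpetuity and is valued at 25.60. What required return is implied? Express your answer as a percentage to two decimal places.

4.49%

P = C/r ⇒ r = C/P = 1.15/25.60 = 0.044922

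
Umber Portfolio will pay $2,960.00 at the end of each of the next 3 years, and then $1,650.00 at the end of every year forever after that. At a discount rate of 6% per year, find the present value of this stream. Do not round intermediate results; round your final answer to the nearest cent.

PV of 3-year annuity: $2,960.00 × [1 − (1+0.06)^−3] / 0.06 = 7912.11537
Perpetuity value at year 3: $1,650.00 / 0.06 = 27500.00000
PV of perpetuity: 27500.00000 / (1+0.06)^3 = 23089.53028
Total PV = 7912.11537 + 23089.53028 = 31001.64565

$31001.65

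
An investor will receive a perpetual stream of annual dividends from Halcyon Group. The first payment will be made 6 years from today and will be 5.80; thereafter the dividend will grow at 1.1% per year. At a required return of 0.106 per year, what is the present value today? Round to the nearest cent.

36.89

Value at end of year 5: C₁ / (r − g) = 5.80 / (0.106 − 0.011) = 61.0526
Discount to today: PV = 61.0526 / (1 + 0.106)^5 = 61.0526 / 1.654915 = 36.89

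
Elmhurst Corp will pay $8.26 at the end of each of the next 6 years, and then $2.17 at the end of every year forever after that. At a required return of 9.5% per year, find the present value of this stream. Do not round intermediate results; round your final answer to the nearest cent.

$49.76

PV of 6-year annuity: $8.26 × [1 − (1+0.095)^−6] / 0.095 = 36.50776
Perpetuity value at year 6: $2.17 / 0.095 = 22.84211
PV of perpetuity: 22.84211 / (1+0.095)^6 = 13.25108
Total PV = 36.50776 + 13.25108 = 49.75884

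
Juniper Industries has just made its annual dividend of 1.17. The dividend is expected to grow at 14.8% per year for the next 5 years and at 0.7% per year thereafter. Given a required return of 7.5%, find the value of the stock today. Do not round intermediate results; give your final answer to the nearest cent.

31.22

D_1 = 1.34316
D_2 = 1.54195
D_3 = 1.77016
D_4 = 2.03214
D_5 = 2.33290
Terminal value at year 5: TV = D_5×(1+g_2)/(r−g_2) = 2.34923/0.068 = 34.54744
P_0 = D_1/(1+r)^1 + D_2/(1+r)^2 + D_3/(1+r)^3 + D_4/(1+r)^4 + D_5/(1+r)^5 + TV/(1+r)^5
    = 1.24945 + 1.33430 + 1.42491 + 1.52167 + 1.62500 + 24.06432 = 31.21964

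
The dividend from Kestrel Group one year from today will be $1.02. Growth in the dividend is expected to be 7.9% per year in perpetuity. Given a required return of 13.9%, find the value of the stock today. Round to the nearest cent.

$17.00

Growing perpetuity: P = D₁ / (r − g) = $1.0200 / (0.139 − 0.079) = $17.00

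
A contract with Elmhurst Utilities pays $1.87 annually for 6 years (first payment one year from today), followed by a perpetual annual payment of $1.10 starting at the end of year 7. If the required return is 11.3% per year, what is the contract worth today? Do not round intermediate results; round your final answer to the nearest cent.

$12.96

PV of 6-year annuity: $1.87 × [1 − (1+0.113)^−6] / 0.113 = 7.84320
Perpetuity value at year 6: $1.10 / 0.113 = 9.73451
PV of perpetuity: 9.73451 / (1+0.113)^6 = 5.12086
Total PV = 7.84320 + 5.12086 = 12.96407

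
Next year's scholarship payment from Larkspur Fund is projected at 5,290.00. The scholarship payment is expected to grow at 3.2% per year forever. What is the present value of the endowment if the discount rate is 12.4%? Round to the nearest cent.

Growing perpetuity: P = D₁ / (r − g) = 5,290.0000 / (0.124 − 0.032) = 57,500.00

57500.00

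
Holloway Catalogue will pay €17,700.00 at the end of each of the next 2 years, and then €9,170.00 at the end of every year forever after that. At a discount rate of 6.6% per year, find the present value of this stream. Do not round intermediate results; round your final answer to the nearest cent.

€154447.72

PV of 2-year annuity: €17,700.00 × [1 − (1+0.066)^−2] / 0.066 = 32180.23225
Perpetuity value at year 2: €9,170.00 / 0.066 = 138939.39394
PV of perpetuity: 138939.39394 / (1+0.066)^2 = 122267.48830
Total PV = 32180.23225 + 122267.48830 = 154447.72056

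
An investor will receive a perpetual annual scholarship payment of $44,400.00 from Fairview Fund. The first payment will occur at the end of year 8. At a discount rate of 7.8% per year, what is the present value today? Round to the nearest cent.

Value at end of year 7: C / r = $44,400.00 / 0.078 = $569,230.7692
Discount to today: PV = $569,230.7692 / (1 + 0.078)^7 = $569,230.7692 / 1.691731 = $336,478.28

$336478.28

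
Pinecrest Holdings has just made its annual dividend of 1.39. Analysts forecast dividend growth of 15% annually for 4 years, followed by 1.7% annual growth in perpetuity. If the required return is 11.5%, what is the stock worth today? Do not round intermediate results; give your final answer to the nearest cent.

D_1 = 1.59850
D_2 = 1.83828
D_3 = 2.11402
D_4 = 2.43112
Terminal value at year 4: TV = D_4×(1+g_2)/(r−g_2) = 2.47245/0.098 = 25.22906
P_0 = D_1/(1+r)^1 + D_2/(1+r)^2 + D_3/(1+r)^3 + D_4/(1+r)^4 + TV/(1+r)^4
    = 1.43363 + 1.47863 + 1.52505 + 1.57292 + 16.32306 = 22.33330

22.33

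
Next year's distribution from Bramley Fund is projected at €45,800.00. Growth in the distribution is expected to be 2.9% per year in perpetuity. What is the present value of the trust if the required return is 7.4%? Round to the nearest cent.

€1017777.78

Growing perpetuity: P = D₁ / (r − g) = €45,800.0000 / (0.074 − 0.029) = €1,017,777.78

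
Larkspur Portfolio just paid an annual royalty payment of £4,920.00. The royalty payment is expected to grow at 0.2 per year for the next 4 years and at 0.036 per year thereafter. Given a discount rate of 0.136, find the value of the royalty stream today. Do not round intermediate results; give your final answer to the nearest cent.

D_1 = 5904.00000
D_2 = 7084.80000
D_3 = 8501.76000
D_4 = 10202.11200
Terminal value at year 4: TV = D_4×(1+g_2)/(r−g_2) = 10569.38803/0.1 = 105693.88032
P_0 = D_1/(1+r)^1 + D_2/(1+r)^2 + D_3/(1+r)^3 + D_4/(1+r)^4 + TV/(1+r)^4
    = 5197.18310 + 5489.98215 + 5799.27692 + 6125.99674 + 63465.32624 = 86077.76514

£86077.77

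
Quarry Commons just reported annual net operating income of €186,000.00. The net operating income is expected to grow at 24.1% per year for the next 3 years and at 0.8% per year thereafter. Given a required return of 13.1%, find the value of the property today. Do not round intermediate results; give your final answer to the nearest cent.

€2687455.19

D_1 = 230826.00000
D_2 = 286455.06600
D_3 = 355490.73691
Terminal value at year 3: TV = D_3×(1+g_2)/(r−g_2) = 358334.66280/0.123 = 2913289.94147
P_0 = D_1/(1+r)^1 + D_2/(1+r)^2 + D_3/(1+r)^3 + TV/(1+r)^3
    = 204090.18568 + 223939.80586 + 245719.98149 + 2013705.21419 = 2687455.18721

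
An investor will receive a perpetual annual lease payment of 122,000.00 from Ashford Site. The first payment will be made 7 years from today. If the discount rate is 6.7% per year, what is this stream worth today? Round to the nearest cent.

1233952.70

Value at end of year 6: C / r = 122,000.00 / 0.067 = 1,820,895.5224
Discount to today: PV = 1,820,895.5224 / (1 + 0.067)^6 = 1,820,895.5224 / 1.475661 = 1,233,952.70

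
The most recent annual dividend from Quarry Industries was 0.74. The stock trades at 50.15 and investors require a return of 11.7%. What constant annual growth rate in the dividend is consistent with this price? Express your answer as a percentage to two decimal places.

10.08%

P = D₀(1+g)/(r−g) ⇒ P(r−g) = D₀(1+g) ⇒ g(P+D₀) = P·r − D₀
g = (P·r − D₀)/(P + D₀) = (50.15×0.117 − 0.74) / (50.15 + 0.74) = 0.100758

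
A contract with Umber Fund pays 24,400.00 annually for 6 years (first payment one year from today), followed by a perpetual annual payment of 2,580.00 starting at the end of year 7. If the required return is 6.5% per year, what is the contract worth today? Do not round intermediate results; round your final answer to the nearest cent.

145323.22

PV of 6-year annuity: 24,400.00 × [1 − (1+0.065)^−6] / 0.065 = 118120.73079
Perpetuity value at year 6: 2,580.00 / 0.065 = 39692.30769
PV of perpetuity: 39692.30769 / (1+0.065)^6 = 27202.49272
Total PV = 118120.73079 + 27202.49272 = 145323.22350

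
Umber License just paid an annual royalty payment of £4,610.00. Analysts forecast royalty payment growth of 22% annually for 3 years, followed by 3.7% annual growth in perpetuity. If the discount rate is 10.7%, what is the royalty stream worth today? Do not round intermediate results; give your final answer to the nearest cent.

D_1 = 5624.20000
D_2 = 6861.52400
D_3 = 8371.05928
Terminal value at year 3: TV = D_3×(1+g_2)/(r−g_2) = 8680.78847/0.07 = 124011.26391
P_0 = D_1/(1+r)^1 + D_2/(1+r)^2 + D_3/(1+r)^3 + TV/(1+r)^3
    = 5080.57814 + 5599.19181 + 6170.74436 + 91415.16998 = 108265.68429

£108265.68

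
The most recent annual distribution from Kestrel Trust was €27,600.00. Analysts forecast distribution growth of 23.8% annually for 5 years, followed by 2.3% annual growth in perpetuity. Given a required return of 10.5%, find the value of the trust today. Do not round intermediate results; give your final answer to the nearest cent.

€804386.83

D_1 = 34168.80000
D_2 = 42300.97440
D_3 = 52368.60631
D_4 = 64832.33461
D_5 = 80262.43025
Terminal value at year 5: TV = D_5×(1+g_2)/(r−g_2) = 82108.46614/0.082 = 1001322.75781
P_0 = D_1/(1+r)^1 + D_2/(1+r)^2 + D_3/(1+r)^3 + D_4/(1+r)^4 + D_5/(1+r)^5 + TV/(1+r)^5
    = 30921.99095 + 34643.82335 + 38813.62290 + 43485.30782 + 48719.28605 + 607802.80038 = 804386.83145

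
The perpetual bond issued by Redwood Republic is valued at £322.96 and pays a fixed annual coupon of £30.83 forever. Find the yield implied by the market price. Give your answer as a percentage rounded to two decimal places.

9.55%

P = C/r ⇒ r = C/P = £30.83/£322.96 = 0.095461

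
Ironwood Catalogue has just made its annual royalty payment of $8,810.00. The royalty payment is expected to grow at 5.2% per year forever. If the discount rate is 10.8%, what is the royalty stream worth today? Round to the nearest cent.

D₁ = D₀ × (1 + g) = $8,810.00 × 1.052 = $9,268.1200
Growing perpetuity: P = D₁ / (r − g) = $9,268.1200 / (0.108 − 0.052) = $165,502.14

$165502.14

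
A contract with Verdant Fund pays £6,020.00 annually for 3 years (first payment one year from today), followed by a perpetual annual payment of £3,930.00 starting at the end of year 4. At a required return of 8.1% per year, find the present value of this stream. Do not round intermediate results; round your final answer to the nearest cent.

PV of 3-year annuity: £6,020.00 × [1 − (1+0.081)^−3] / 0.081 = 15486.17288
Perpetuity value at year 3: £3,930.00 / 0.081 = 48518.51852
PV of perpetuity: 48518.51852 / (1+0.081)^3 = 38408.77443
Total PV = 15486.17288 + 38408.77443 = 53894.94731

£53894.95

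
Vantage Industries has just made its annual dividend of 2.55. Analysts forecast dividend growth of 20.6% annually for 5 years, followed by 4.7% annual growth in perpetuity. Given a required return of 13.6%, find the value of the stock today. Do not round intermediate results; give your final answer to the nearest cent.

55.76

D_1 = 3.07530
D_2 = 3.70881
D_3 = 4.47283
D_4 = 5.39423
D_5 = 6.50544
Terminal value at year 5: TV = D_5×(1+g_2)/(r−g_2) = 6.81120/0.089 = 76.53030
P_0 = D_1/(1+r)^1 + D_2/(1+r)^2 + D_3/(1+r)^3 + D_4/(1+r)^4 + D_5/(1+r)^5 + TV/(1+r)^5
    = 2.70713 + 2.87394 + 3.05103 + 3.23904 + 3.43863 + 40.45216 = 55.76193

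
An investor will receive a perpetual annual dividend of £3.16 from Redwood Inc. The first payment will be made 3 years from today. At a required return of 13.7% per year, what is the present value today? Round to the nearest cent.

£17.84

Value at end of year 2: C / r = £3.16 / 0.137 = £23.0657
Discount to today: PV = £23.0657 / (1 + 0.137)^2 = £23.0657 / 1.292769 = £17.84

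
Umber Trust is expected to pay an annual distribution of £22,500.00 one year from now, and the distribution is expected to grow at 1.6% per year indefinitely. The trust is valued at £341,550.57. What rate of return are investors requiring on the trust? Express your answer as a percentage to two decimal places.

8.19%

P = D₁/(r − g) ⇒ r = D₁/P + g = £22,500.0000/£341,550.57 + 0.016 = 0.065876 + 0.016 = 0.081876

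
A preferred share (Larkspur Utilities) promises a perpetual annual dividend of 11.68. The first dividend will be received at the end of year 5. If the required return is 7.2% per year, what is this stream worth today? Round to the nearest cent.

Value at end of year 4: C / r = 11.68 / 0.072 = 162.2222
Discount to today: PV = 162.2222 / (1 + 0.072)^4 = 162.2222 / 1.320624 = 122.84

122.84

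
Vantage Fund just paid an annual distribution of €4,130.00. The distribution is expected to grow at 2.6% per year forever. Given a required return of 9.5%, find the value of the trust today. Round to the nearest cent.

D₁ = D₀ × (1 + g) = €4,130.00 × 1.026 = €4,237.3800
Growing perpetuity: P = D₁ / (r − g) = €4,237.3800 / (0.095 − 0.026) = €61,411.30

€61411.30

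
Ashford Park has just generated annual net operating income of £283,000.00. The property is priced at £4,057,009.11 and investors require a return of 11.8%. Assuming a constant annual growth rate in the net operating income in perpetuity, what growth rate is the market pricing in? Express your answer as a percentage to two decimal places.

P = D₀(1+g)/(r−g) ⇒ P(r−g) = D₀(1+g) ⇒ g(P+D₀) = P·r − D₀
g = (P·r − D₀)/(P + D₀) = (£4,057,009.11×0.118 − £283,000.00) / (£4,057,009.11 + £283,000.00) = 0.045098

4.51%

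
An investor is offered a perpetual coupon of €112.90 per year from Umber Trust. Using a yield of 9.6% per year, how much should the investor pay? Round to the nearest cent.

€1176.04

Level perpetuity: PV = C / r = €112.90 / 0.096 = €1,176.04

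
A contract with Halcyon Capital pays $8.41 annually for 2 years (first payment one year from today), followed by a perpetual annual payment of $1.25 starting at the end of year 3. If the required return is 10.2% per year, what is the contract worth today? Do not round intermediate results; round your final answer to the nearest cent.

PV of 2-year annuity: $8.41 × [1 − (1+0.102)^−2] / 0.102 = 14.55679
Perpetuity value at year 2: $1.25 / 0.102 = 12.25490
PV of perpetuity: 12.25490 / (1+0.102)^2 = 10.09129
Total PV = 14.55679 + 10.09129 = 24.64808

$24.65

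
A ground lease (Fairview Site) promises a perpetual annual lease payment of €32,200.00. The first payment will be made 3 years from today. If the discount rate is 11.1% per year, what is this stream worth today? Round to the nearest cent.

€235019.97

Value at end of year 2: C / r = €32,200.00 / 0.111 = €290,090.0901
Discount to today: PV = €290,090.0901 / (1 + 0.111)^2 = €290,090.0901 / 1.234321 = €235,019.97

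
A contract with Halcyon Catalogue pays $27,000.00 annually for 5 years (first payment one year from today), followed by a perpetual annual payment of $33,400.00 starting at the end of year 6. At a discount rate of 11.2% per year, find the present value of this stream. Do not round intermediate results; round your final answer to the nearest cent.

$274679.07

PV of 5-year annuity: $27,000.00 × [1 − (1+0.112)^−5] / 0.112 = 99289.19777
Perpetuity value at year 5: $33,400.00 / 0.112 = 298214.28571
PV of perpetuity: 298214.28571 / (1+0.112)^5 = 175389.87070
Total PV = 99289.19777 + 175389.87070 = 274679.06847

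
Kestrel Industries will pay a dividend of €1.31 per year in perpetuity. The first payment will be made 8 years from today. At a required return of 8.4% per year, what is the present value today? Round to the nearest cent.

Value at end of year 7: C / r = €1.31 / 0.084 = €15.5952
Discount to today: PV = €15.5952 / (1 + 0.084)^7 = €15.5952 / 1.758754 = €8.87

€8.87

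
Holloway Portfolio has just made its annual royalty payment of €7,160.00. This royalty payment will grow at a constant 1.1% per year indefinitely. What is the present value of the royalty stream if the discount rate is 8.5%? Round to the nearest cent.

D₁ = D₀ × (1 + g) = €7,160.00 × 1.011 = €7,238.7600
Growing perpetuity: P = D₁ / (r − g) = €7,238.7600 / (0.085 − 0.011) = €97,821.08

€97821.08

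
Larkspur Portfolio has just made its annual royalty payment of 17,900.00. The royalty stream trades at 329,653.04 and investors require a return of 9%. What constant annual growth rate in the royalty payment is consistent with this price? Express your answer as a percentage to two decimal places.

P = D₀(1+g)/(r−g) ⇒ P(r−g) = D₀(1+g) ⇒ g(P+D₀) = P·r − D₀
g = (P·r − D₀)/(P + D₀) = (329,653.04×0.09 − 17,900.00) / (329,653.04 + 17,900.00) = 0.033862

3.39%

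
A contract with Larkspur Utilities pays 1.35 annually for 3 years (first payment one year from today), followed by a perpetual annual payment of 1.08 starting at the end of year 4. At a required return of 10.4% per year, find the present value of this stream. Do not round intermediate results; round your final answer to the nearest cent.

PV of 3-year annuity: 1.35 × [1 − (1+0.104)^−3] / 0.104 = 3.33375
Perpetuity value at year 3: 1.08 / 0.104 = 10.38462
PV of perpetuity: 10.38462 / (1+0.104)^3 = 7.71762
Total PV = 3.33375 + 7.71762 = 11.05137

11.05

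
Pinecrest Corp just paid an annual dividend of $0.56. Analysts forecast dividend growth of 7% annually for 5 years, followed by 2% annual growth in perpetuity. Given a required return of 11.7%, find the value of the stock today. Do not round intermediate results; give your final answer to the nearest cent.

D_1 = 0.59920
D_2 = 0.64114
D_3 = 0.68602
D_4 = 0.73405
D_5 = 0.78543
Terminal value at year 5: TV = D_5×(1+g_2)/(r−g_2) = 0.80114/0.097 = 8.25915
P_0 = D_1/(1+r)^1 + D_2/(1+r)^2 + D_3/(1+r)^3 + D_4/(1+r)^4 + D_5/(1+r)^5 + TV/(1+r)^5
    = 0.53644 + 0.51387 + 0.49224 + 0.47153 + 0.45169 + 4.74974 = 7.21550

$7.22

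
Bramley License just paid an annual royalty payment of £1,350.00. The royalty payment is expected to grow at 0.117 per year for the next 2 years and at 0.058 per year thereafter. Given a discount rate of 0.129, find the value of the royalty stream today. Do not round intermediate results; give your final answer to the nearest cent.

D_1 = 1507.95000
D_2 = 1684.38015
Terminal value at year 2: TV = D_2×(1+g_2)/(r−g_2) = 1782.07420/0.071 = 25099.63660
P_0 = D_1/(1+r)^1 + D_2/(1+r)^2 + TV/(1+r)^2
    = 1335.65102 + 1321.45455 + 19691.53401 = 22348.63958

£22348.64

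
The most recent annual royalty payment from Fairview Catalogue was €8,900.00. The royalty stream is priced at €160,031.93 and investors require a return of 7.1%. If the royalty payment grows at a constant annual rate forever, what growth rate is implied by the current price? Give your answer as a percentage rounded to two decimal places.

1.46%

P = D₀(1+g)/(r−g) ⇒ P(r−g) = D₀(1+g) ⇒ g(P+D₀) = P·r − D₀
g = (P·r − D₀)/(P + D₀) = (€160,031.93×0.071 − €8,900.00) / (€160,031.93 + €8,900.00) = 0.014575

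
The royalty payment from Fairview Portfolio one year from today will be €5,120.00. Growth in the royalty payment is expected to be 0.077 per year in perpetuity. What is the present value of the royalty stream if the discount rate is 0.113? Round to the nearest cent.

€142222.22

Growing perpetuity: P = D₁ / (r − g) = €5,120.0000 / (0.113 − 0.077) = €142,222.22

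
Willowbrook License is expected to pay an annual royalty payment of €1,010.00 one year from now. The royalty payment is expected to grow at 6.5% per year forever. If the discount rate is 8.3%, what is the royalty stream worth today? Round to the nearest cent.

Growing perpetuity: P = D₁ / (r − g) = €1,010.0000 / (0.083 − 0.065) = €56,111.11

€56111.11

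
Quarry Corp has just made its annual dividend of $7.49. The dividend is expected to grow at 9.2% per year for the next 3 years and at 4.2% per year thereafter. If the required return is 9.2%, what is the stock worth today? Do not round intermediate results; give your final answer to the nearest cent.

$178.56

D_1 = 8.17908
D_2 = 8.93156
D_3 = 9.75326
Terminal value at year 3: TV = D_3×(1+g_2)/(r−g_2) = 10.16290/0.05 = 203.25791
P_0 = D_1/(1+r)^1 + D_2/(1+r)^2 + D_3/(1+r)^3 + TV/(1+r)^3
    = 7.49000 + 7.49000 + 7.49000 + 156.09160 = 178.56160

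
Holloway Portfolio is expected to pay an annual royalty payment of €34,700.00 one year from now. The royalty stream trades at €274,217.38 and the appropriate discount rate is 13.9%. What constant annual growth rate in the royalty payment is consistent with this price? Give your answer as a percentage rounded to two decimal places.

1.25%

P = D₁/(r−g) ⇒ g = r − D₁/P = 0.139 − €34,700.00/€274,217.38 = 0.012458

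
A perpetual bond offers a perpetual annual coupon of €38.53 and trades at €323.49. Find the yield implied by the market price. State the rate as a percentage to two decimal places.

11.91%

P = C/r ⇒ r = C/P = €38.53/€323.49 = 0.119107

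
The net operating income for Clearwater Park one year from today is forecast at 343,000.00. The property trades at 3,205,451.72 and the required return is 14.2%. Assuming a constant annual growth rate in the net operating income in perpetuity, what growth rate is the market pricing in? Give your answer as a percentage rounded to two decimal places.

3.50%

P = D₁/(r−g) ⇒ g = r − D₁/P = 0.142 − 343,000.00/3,205,451.72 = 0.034995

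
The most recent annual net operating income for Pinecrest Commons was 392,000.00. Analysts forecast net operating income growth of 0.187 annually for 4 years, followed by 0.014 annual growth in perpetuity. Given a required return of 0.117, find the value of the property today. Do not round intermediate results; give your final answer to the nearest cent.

D_1 = 465304.00000
D_2 = 552315.84800
D_3 = 655598.91158
D_4 = 778195.90804
Terminal value at year 4: TV = D_4×(1+g_2)/(r−g_2) = 789090.65075/0.103 = 7661074.27916
P_0 = D_1/(1+r)^1 + D_2/(1+r)^2 + D_3/(1+r)^3 + D_4/(1+r)^4 + TV/(1+r)^4
    = 416565.80125 + 442671.08871 + 470412.33867 + 499892.07341 + 4921267.59653 = 6750808.89858

6750808.90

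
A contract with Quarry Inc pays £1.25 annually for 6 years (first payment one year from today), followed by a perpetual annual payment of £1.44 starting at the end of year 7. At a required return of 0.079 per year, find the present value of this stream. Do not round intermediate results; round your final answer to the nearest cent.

£17.35

PV of 6-year annuity: £1.25 × [1 − (1+0.079)^−6] / 0.079 = 5.79617
Perpetuity value at year 6: £1.44 / 0.079 = 18.22785
PV of perpetuity: 18.22785 / (1+0.079)^6 = 11.55066
Total PV = 5.79617 + 11.55066 = 17.34683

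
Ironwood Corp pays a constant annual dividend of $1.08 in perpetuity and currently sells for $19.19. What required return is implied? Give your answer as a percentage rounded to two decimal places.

5.63%

P = C/r ⇒ r = C/P = $1.08/$19.19 = 0.056279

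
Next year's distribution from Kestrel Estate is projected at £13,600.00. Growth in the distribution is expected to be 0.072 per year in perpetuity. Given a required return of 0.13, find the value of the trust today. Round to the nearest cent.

£234482.76

Growing perpetuity: P = D₁ / (r − g) = £13,600.0000 / (0.13 − 0.072) = £234,482.76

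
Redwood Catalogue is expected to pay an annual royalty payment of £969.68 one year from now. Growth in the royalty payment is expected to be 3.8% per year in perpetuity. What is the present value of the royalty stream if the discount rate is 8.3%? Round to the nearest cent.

Growing perpetuity: P = D₁ / (r − g) = £969.6800 / (0.083 − 0.038) = £21,548.44

£21548.44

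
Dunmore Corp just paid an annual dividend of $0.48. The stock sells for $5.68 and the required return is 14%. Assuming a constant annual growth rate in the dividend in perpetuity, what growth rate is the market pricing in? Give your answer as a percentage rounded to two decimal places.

5.12%

P = D₀(1+g)/(r−g) ⇒ P(r−g) = D₀(1+g) ⇒ g(P+D₀) = P·r − D₀
g = (P·r − D₀)/(P + D₀) = ($5.68×0.14 − $0.48) / ($5.68 + $0.48) = 0.051169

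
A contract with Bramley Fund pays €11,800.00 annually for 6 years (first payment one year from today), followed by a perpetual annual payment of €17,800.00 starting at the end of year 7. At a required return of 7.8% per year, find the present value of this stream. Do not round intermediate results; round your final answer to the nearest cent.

€200298.75

PV of 6-year annuity: €11,800.00 × [1 − (1+0.078)^−6] / 0.078 = 54882.53837
Perpetuity value at year 6: €17,800.00 / 0.078 = 228205.12821
PV of perpetuity: 228205.12821 / (1+0.078)^6 = 145416.21440
Total PV = 54882.53837 + 145416.21440 = 200298.75276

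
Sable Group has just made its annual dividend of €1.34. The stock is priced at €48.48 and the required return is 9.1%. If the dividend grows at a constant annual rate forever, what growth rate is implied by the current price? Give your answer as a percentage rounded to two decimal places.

P = D₀(1+g)/(r−g) ⇒ P(r−g) = D₀(1+g) ⇒ g(P+D₀) = P·r − D₀
g = (P·r − D₀)/(P + D₀) = (€48.48×0.091 − €1.34) / (€48.48 + €1.34) = 0.061656

6.17%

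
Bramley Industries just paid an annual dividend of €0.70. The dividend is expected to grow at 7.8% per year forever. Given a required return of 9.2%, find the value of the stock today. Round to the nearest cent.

D₁ = D₀ × (1 + g) = €0.70 × 1.078 = €0.7546
Growing perpetuity: P = D₁ / (r − g) = €0.7546 / (0.092 − 0.078) = €53.90

€53.90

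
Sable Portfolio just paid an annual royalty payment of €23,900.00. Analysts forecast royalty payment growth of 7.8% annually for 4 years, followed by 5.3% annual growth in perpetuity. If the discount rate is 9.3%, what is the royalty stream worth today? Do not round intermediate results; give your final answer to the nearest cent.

D_1 = 25764.20000
D_2 = 27773.80760
D_3 = 29940.16459
D_4 = 32275.49743
Terminal value at year 4: TV = D_4×(1+g_2)/(r−g_2) = 33986.09879/0.04 = 849652.46987
P_0 = D_1/(1+r)^1 + D_2/(1+r)^2 + D_3/(1+r)^3 + D_4/(1+r)^4 + TV/(1+r)^4
    = 23572.00366 + 23248.50864 + 22929.45317 + 22614.77632 + 595333.98663 = 687698.72842

€687698.73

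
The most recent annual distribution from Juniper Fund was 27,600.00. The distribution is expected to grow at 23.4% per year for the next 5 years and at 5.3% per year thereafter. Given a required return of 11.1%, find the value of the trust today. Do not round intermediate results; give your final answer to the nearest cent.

D_1 = 34058.40000
D_2 = 42028.06560
D_3 = 51862.63295
D_4 = 63998.48906
D_5 = 78974.13550
Terminal value at year 5: TV = D_5×(1+g_2)/(r−g_2) = 83159.76468/0.058 = 1433789.04625
P_0 = D_1/(1+r)^1 + D_2/(1+r)^2 + D_3/(1+r)^3 + D_4/(1+r)^4 + D_5/(1+r)^5 + TV/(1+r)^5
    = 30655.62556 + 34049.54270 + 37819.20405 + 42006.20864 + 46656.76099 + 847061.53999 = 1038248.88193

1038248.88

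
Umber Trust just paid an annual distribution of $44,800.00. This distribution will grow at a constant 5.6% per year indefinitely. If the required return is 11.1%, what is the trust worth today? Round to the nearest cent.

$860160.00

D₁ = D₀ × (1 + g) = $44,800.00 × 1.056 = $47,308.8000
Growing perpetuity: P = D₁ / (r − g) = $47,308.8000 / (0.111 − 0.056) = $860,160.00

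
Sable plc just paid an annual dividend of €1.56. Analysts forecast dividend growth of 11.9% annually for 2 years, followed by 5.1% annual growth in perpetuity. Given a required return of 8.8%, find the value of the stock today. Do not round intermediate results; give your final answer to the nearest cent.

D_1 = 1.74564
D_2 = 1.95337
Terminal value at year 2: TV = D_2×(1+g_2)/(r−g_2) = 2.05299/0.037 = 55.48630
P_0 = D_1/(1+r)^1 + D_2/(1+r)^2 + TV/(1+r)^2
    = 1.60445 + 1.65016 + 46.87356 = 50.12818

€50.13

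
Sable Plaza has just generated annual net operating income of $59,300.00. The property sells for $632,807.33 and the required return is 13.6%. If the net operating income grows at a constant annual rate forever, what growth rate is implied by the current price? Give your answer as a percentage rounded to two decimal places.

P = D₀(1+g)/(r−g) ⇒ P(r−g) = D₀(1+g) ⇒ g(P+D₀) = P·r − D₀
g = (P·r − D₀)/(P + D₀) = ($632,807.33×0.136 − $59,300.00) / ($632,807.33 + $59,300.00) = 0.038667

3.87%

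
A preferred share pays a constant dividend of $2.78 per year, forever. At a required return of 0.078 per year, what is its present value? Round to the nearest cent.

$35.64

Level perpetuity: PV = C / r = $2.78 / 0.078 = $35.64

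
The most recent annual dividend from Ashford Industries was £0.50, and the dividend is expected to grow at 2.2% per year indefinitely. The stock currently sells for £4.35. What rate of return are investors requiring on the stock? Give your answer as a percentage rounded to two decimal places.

D₁ = £0.50 × 1.022 = £0.5110
P = D₁/(r − g) ⇒ r = D₁/P + g = £0.5110/£4.35 + 0.022 = 0.117471 + 0.022 = 0.139471

13.95%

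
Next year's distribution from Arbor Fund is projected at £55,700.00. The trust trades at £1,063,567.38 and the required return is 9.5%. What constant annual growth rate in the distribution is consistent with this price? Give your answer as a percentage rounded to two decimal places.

P = D₁/(r−g) ⇒ g = r − D₁/P = 0.095 − £55,700.00/£1,063,567.38 = 0.042629

4.26%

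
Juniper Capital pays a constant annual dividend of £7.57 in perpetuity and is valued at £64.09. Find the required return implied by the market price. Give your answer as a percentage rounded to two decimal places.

P = C/r ⇒ r = C/P = £7.57/£64.09 = 0.118115

11.81%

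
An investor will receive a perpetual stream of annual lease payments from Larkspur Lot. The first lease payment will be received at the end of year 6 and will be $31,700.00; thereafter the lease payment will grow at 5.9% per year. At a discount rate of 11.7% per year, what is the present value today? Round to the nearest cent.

Value at end of year 5: C₁ / (r − g) = $31,700.00 / (0.117 − 0.059) = $546,551.7241
Discount to today: PV = $546,551.7241 / (1 + 0.117)^5 = $546,551.7241 / 1.738865 = $314,315.21

$314315.21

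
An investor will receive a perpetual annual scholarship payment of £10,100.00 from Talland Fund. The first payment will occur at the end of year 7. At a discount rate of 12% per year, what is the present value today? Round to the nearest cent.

Value at end of year 6: C / r = £10,100.00 / 0.12 = £84,166.6667
Discount to today: PV = £84,166.6667 / (1 + 0.12)^6 = £84,166.6667 / 1.973823 = £42,641.45

£42641.45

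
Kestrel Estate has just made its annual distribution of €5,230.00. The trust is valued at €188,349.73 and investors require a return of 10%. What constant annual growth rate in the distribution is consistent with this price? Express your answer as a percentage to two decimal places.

P = D₀(1+g)/(r−g) ⇒ P(r−g) = D₀(1+g) ⇒ g(P+D₀) = P·r − D₀
g = (P·r − D₀)/(P + D₀) = (€188,349.73×0.1 − €5,230.00) / (€188,349.73 + €5,230.00) = 0.070281

7.03%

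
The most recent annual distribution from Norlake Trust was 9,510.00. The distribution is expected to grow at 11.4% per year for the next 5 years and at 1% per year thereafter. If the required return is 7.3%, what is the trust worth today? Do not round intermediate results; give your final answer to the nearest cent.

237189.47

D_1 = 10594.14000
D_2 = 11801.87196
D_3 = 13147.28536
D_4 = 14646.07589
D_5 = 16315.72855
Terminal value at year 5: TV = D_5×(1+g_2)/(r−g_2) = 16478.88583/0.063 = 261569.61639
P_0 = D_1/(1+r)^1 + D_2/(1+r)^2 + D_3/(1+r)^3 + D_4/(1+r)^4 + D_5/(1+r)^5 + TV/(1+r)^5
    = 9873.38304 + 10250.65117 + 10642.33495 + 11048.98521 + 11471.17384 + 183902.94567 = 237189.47389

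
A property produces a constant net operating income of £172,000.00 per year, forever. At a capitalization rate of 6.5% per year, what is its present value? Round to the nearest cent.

£2646153.85

Level perpetuity: PV = C / r = £172,000.00 / 0.065 = £2,646,153.85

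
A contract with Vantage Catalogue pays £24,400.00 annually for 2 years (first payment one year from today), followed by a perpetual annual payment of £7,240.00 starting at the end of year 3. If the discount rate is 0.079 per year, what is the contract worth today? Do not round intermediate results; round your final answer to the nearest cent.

PV of 2-year annuity: £24,400.00 × [1 − (1+0.079)^−2] / 0.079 = 43571.39115
Perpetuity value at year 2: £7,240.00 / 0.079 = 91645.56962
PV of perpetuity: 91645.56962 / (1+0.079)^2 = 78717.00930
Total PV = 43571.39115 + 78717.00930 = 122288.40044

£122288.40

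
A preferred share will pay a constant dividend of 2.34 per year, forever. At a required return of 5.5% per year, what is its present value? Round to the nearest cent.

Level perpetuity: PV = C / r = 2.34 / 0.055 = 42.55

42.55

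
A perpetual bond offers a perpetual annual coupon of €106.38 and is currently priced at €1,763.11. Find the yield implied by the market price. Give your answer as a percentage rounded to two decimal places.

6.03%

P = C/r ⇒ r = C/P = €106.38/€1,763.11 = 0.060337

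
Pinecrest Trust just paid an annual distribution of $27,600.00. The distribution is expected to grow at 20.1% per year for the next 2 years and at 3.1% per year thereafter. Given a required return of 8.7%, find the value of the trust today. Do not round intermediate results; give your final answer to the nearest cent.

D_1 = 33147.60000
D_2 = 39810.26760
Terminal value at year 2: TV = D_2×(1+g_2)/(r−g_2) = 41044.38590/0.056 = 732935.46242
P_0 = D_1/(1+r)^1 + D_2/(1+r)^2 + TV/(1+r)^2
    = 30494.57222 + 33692.71503 + 620306.94985 = 684494.23709

$684494.24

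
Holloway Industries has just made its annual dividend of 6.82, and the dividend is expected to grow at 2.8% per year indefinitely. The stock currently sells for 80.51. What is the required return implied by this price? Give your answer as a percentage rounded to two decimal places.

D₁ = 6.82 × 1.028 = 7.0110
P = D₁/(r − g) ⇒ r = D₁/P + g = 7.0110/80.51 + 0.028 = 0.087082 + 0.028 = 0.115082

11.51%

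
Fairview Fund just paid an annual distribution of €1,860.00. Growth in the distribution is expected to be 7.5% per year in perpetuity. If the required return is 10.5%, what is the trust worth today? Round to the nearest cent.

D₁ = D₀ × (1 + g) = €1,860.00 × 1.075 = €1,999.5000
Growing perpetuity: P = D₁ / (r − g) = €1,999.5000 / (0.105 − 0.075) = €66,650.00

€66650.00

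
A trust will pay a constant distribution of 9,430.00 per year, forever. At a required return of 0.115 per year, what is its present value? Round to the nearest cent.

Level perpetuity: PV = C / r = 9,430.00 / 0.115 = 82,000.00

82000.00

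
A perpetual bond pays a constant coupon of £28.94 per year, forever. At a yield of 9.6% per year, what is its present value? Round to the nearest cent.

Level perpetuity: PV = C / r = £28.94 / 0.096 = £301.46

£301.46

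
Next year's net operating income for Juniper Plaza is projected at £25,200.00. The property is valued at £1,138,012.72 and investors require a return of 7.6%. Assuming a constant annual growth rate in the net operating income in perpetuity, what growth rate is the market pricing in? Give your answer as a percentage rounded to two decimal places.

P = D₁/(r−g) ⇒ g = r − D₁/P = 0.076 − £25,200.00/£1,138,012.72 = 0.053856

5.39%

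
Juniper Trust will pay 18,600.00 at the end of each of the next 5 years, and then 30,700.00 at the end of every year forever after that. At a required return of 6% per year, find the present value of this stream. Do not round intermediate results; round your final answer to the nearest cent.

460697.06

PV of 5-year annuity: 18,600.00 × [1 − (1+0.06)^−5] / 0.06 = 78349.96641
Perpetuity value at year 5: 30,700.00 / 0.06 = 511666.66667
PV of perpetuity: 511666.66667 / (1+0.06)^5 = 382347.09845
Total PV = 78349.96641 + 382347.09845 = 460697.06486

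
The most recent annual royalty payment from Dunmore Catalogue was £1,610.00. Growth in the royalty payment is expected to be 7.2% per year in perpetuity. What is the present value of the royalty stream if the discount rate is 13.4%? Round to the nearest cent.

D₁ = D₀ × (1 + g) = £1,610.00 × 1.072 = £1,725.9200
Growing perpetuity: P = D₁ / (r − g) = £1,725.9200 / (0.134 − 0.072) = £27,837.42

£27837.42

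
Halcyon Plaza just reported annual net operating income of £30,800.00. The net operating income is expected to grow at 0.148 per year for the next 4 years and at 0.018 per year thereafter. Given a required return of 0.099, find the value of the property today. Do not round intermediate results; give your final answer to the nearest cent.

£598441.07

D_1 = 35358.40000
D_2 = 40591.44320
D_3 = 46598.97679
D_4 = 53495.62536
Terminal value at year 4: TV = D_4×(1+g_2)/(r−g_2) = 54458.54662/0.081 = 672327.73599
P_0 = D_1/(1+r)^1 + D_2/(1+r)^2 + D_3/(1+r)^3 + D_4/(1+r)^4 + TV/(1+r)^4
    = 32173.24841 + 33607.72445 + 35106.15803 + 36671.40074 + 460882.54263 = 598441.07426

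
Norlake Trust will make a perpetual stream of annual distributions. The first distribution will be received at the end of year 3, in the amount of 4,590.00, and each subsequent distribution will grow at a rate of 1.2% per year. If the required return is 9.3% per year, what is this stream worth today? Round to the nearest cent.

47433.74

Value at end of year 2: C₁ / (r − g) = 4,590.00 / (0.093 − 0.012) = 56,666.6667
Discount to today: PV = 56,666.6667 / (1 + 0.093)^2 = 56,666.6667 / 1.194649 = 47,433.74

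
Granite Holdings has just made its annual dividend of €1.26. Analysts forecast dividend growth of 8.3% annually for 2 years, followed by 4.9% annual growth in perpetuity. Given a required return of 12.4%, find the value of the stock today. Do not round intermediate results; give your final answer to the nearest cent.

€18.74

D_1 = 1.36458
D_2 = 1.47784
Terminal value at year 2: TV = D_2×(1+g_2)/(r−g_2) = 1.55025/0.075 = 20.67006
P_0 = D_1/(1+r)^1 + D_2/(1+r)^2 + TV/(1+r)^2
    = 1.21404 + 1.16975 + 16.36097 = 18.74476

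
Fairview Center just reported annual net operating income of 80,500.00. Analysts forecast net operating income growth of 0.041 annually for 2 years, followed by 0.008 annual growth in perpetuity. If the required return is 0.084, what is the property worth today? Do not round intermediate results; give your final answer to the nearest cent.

D_1 = 83800.50000
D_2 = 87236.32050
Terminal value at year 2: TV = D_2×(1+g_2)/(r−g_2) = 87934.21106/0.076 = 1157029.09295
P_0 = D_1/(1+r)^1 + D_2/(1+r)^2 + TV/(1+r)^2
    = 77306.73432 + 74240.13877 + 984658.68261 = 1136205.55569

1136205.56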